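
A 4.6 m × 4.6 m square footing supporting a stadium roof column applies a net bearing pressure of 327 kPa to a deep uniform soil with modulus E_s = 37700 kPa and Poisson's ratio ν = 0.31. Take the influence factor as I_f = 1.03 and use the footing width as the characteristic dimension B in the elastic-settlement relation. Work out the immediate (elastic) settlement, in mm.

Immediate (elastic) settlement: S_e = q·B·(1−ν²)/E_s · I_f.
S_e = 327 × 4.6 × (1 − 0.31²) / 37700 × 1.03
    = 327 × 4.6 × 0.9039 / 37700 × 1.03
    = 0.03715 m = 37.15 mm

S_e ≈ 37.1 mm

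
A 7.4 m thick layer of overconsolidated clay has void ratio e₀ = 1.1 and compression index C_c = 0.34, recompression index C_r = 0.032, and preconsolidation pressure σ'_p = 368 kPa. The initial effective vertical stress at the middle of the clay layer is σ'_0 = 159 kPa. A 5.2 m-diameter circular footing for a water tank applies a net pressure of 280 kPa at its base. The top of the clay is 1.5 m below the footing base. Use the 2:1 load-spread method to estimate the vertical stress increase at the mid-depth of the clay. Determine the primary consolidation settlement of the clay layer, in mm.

S_c ≈ 17.9 mm

Mid-depth of clay below the footing base: z = 1.5 + 7.4/2 = 5.2 m.
Stress increase at mid-clay by the 2:1 spreading method:
Δσ ≈ qD²/(D+z)² = 280×5.2²/(5.2+5.2)² = 70 kPa
Final effective stress: σ'_f = 159 + 70 = 229 kPa.
σ'_f = 229 ≤ σ'_p = 368 kPa, so the clay remains overconsolidated and only the recompression index applies:
S_c = C_r·H/(1+e₀)·log₁₀(σ'_f/σ'_0) = 0.032×7.4/2.1×log₁₀(229/159)
    = 0.11276 × 0.15844 = 0.01787 m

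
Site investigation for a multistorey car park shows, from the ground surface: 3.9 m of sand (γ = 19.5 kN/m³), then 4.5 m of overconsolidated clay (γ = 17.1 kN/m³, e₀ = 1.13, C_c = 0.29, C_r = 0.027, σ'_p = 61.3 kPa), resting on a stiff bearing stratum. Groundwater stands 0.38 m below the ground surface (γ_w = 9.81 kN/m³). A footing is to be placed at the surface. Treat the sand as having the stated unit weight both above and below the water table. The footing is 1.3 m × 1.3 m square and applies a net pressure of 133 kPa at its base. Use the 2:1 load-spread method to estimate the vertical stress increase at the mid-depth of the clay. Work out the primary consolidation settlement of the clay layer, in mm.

Mid-depth of clay below the ground surface: z = 3.9 + 4.5/2 = 6.15 m.
Total vertical stress at mid-clay: σ_v = 19.5×3.9 + 17.1×2.25 = 114.53 kPa.
Pore pressure: u = 9.81×(6.15 − 0.38) = 56.604 kPa.
Initial effective stress: σ'_0 = σ_v − u = 114.53 − 56.604 = 57.926 kPa.
Stress increase at mid-clay by the 2:1 spreading method:
Δσ = qBL/((B+z)(L+z)) = 133×1.3×1.3/((1.3+6.15)(1.3+6.15)) = 4.0497 kPa
Final effective stress: σ'_f = 57.926 + 4.0497 = 61.976 kPa.
σ'_f = 61.976 > σ'_p = 61.3 kPa, so the stress path crosses the preconsolidation pressure — recompression up to σ'_p, then virgin compression beyond:
S_c = H/(1+e₀)·[C_r·log₁₀(σ'_p/σ'_0) + C_c·log₁₀(σ'_f/σ'_p)]
    = 4.5/2.13 × [0.027×log₁₀(61.3/57.926) + 0.29×log₁₀(61.976/61.3)]
    = 2.1127 × [0.00066385 + 0.0013813] = 0.004321 m

S_c ≈ 4.32 mm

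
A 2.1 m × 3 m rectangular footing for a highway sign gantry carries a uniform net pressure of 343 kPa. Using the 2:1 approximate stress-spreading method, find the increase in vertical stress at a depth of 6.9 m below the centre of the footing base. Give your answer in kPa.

Δσ_z ≈ 24.3 kPa

By the 2:1 method the load spreads at 1 horizontal : 2 vertical, so at depth z the loaded area has grown by z in each plan dimension:
Δσ = qBL/((B+z)(L+z)) = 343×2.1×3/((2.1+6.9)(3+6.9)) = 24.253 kPa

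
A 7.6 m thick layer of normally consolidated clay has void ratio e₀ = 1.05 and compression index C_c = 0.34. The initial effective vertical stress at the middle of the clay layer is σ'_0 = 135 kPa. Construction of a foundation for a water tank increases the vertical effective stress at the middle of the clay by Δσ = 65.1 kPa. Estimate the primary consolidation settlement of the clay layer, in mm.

S_c ≈ 215 mm

Final effective stress: σ'_f = σ'_0 + Δσ = 135 + 65.1 = 200.1 kPa.
Normally consolidated clay, so the full stress increment lies on the virgin compression line:
S_c = C_c·H/(1+e₀)·log₁₀(σ'_f/σ'_0) = 0.34×7.6/(1+1.05)×log₁₀(200.1/135)
    = 1.2605 × 0.17091 = 0.2154 m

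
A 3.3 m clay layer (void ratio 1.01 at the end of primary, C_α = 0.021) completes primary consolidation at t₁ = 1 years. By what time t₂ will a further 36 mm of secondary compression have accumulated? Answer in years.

t₂ ≈ 11.1 years

S_s = C_α·H/(1+e_p)·log₁₀(t₂/t₁) ⇒ log₁₀(t₂/t₁) = S_s·(1+e_p)/(C_α·H).
log₁₀(t₂/t₁) = 0.036 × (1+1.01) / (0.021×3.3) = 1.044
t₂ = t₁ × 10^1.044 = 1 × 11.07 = 11.07 years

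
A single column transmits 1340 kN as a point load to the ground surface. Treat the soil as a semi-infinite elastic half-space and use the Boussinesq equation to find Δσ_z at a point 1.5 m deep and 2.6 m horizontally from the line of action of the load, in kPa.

Boussinesq vertical stress below a point load on an elastic half-space:
Δσ_z = 3P/(2πz²) · [1 + (r/z)²]^(−5/2)
r/z = 2.6/1.5 = 1.7333; [1+(r/z)²]^(−5/2) = 0.031163.
Δσ_z = 3×1340/(2π×1.5²) × 0.031163 = 284.36 × 0.031163 = 8.862 kPa

Δσ_z ≈ 8.86 kPa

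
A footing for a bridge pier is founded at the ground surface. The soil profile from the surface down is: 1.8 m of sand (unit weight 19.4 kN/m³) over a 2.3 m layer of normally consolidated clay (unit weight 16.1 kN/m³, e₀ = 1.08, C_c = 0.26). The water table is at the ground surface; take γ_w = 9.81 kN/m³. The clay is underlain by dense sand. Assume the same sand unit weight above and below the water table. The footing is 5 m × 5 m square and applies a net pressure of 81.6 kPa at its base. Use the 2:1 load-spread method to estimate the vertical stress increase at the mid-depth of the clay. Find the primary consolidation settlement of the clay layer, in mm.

Mid-depth of clay below the ground surface: z = 1.8 + 2.3/2 = 2.95 m.
Total vertical stress at mid-clay: σ_v = 19.4×1.8 + 16.1×1.15 = 53.435 kPa.
Pore pressure: u = 9.81×(2.95 − 0) = 28.94 kPa.
Initial effective stress: σ'_0 = σ_v − u = 53.435 − 28.94 = 24.495 kPa.
Stress increase at mid-clay by the 2:1 spreading method:
Δσ = qBL/((B+z)(L+z)) = 81.6×5×5/((5+2.95)(5+2.95)) = 32.277 kPa
Final effective stress: σ'_f = σ'_0 + Δσ = 24.495 + 32.277 = 56.772 kPa.
Normally consolidated clay, so the full stress increment lies on the virgin compression line:
S_c = C_c·H/(1+e₀)·log₁₀(σ'_f/σ'_0) = 0.26×2.3/(1+1.08)×log₁₀(56.772/24.495)
    = 0.2875 × 0.36506 = 0.105 m

S_c ≈ 105 mm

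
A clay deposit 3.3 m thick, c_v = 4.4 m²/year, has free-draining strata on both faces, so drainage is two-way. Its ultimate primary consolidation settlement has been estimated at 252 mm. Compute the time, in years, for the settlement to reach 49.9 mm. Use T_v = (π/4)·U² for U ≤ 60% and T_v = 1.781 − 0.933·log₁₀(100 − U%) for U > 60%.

t ≈ 0.0191 years

Drainage path length: H_d = H/2 = 1.65 m (double drainage).
U = S(t)/S_ult = 49.9/252 = 0.198.
U ≤ 60%: T_v = (π/4)·U² = (π/4)×0.19802² = 0.030796.
t = T_v·H_d²/c_v = 0.030796×1.65²/4.4 = 0.01906 years.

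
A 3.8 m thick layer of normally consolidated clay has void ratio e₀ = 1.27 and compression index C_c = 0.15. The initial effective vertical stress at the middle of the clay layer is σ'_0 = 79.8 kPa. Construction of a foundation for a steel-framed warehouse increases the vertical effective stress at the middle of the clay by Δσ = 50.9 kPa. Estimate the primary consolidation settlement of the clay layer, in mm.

S_c ≈ 53.8 mm

Final effective stress: σ'_f = σ'_0 + Δσ = 79.8 + 50.9 = 130.7 kPa.
Normally consolidated clay, so the full stress increment lies on the virgin compression line:
S_c = C_c·H/(1+e₀)·log₁₀(σ'_f/σ'_0) = 0.15×3.8/(1+1.27)×log₁₀(130.7/79.8)
    = 0.2511 × 0.21427 = 0.0538 m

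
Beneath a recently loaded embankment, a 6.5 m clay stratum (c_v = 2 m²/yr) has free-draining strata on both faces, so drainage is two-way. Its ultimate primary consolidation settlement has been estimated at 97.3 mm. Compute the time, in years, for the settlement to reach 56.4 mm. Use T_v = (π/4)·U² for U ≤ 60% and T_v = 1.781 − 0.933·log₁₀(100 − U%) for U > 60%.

t ≈ 1.39 years

Drainage path length: H_d = H/2 = 3.25 m (double drainage).
U = S(t)/S_ult = 56.4/97.3 = 0.5797.
U ≤ 60%: T_v = (π/4)·U² = (π/4)×0.57965² = 0.26389.
t = T_v·H_d²/c_v = 0.26389×3.25²/2 = 1.394 years.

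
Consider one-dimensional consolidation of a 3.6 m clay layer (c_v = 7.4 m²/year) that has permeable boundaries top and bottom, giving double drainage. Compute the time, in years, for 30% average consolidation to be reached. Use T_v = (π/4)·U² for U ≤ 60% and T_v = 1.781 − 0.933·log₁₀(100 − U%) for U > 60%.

t ≈ 0.0309 years

Drainage path length: H_d = H/2 = 1.8 m (double drainage).
U ≤ 60%: T_v = (π/4)·U² = (π/4)×0.3² = 0.070686.
t = T_v·H_d²/c_v = 0.070686×1.8²/7.4 = 0.03095 years.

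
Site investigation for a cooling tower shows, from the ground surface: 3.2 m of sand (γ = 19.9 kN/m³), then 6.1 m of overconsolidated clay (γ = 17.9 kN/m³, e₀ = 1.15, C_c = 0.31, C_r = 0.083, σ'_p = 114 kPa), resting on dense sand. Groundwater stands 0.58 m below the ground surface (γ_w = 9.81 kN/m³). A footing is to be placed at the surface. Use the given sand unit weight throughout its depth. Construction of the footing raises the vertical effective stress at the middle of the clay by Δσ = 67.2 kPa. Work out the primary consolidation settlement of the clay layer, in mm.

S_c ≈ 111 mm

Mid-depth of clay below the ground surface: z = 3.2 + 6.1/2 = 6.25 m.
Total vertical stress at mid-clay: σ_v = 19.9×3.2 + 17.9×3.05 = 118.27 kPa.
Pore pressure: u = 9.81×(6.25 − 0.58) = 55.623 kPa.
Initial effective stress: σ'_0 = σ_v − u = 118.27 − 55.623 = 62.647 kPa.
Final effective stress: σ'_f = 62.647 + 67.2 = 129.85 kPa.
σ'_f = 129.85 > σ'_p = 114 kPa, so the stress path crosses the preconsolidation pressure — recompression up to σ'_p, then virgin compression beyond:
S_c = H/(1+e₀)·[C_r·log₁₀(σ'_p/σ'_0) + C_c·log₁₀(σ'_f/σ'_p)]
    = 6.1/2.15 × [0.083×log₁₀(114/62.647) + 0.31×log₁₀(129.85/114)]
    = 2.8372 × [0.02158 + 0.017527] = 0.111 m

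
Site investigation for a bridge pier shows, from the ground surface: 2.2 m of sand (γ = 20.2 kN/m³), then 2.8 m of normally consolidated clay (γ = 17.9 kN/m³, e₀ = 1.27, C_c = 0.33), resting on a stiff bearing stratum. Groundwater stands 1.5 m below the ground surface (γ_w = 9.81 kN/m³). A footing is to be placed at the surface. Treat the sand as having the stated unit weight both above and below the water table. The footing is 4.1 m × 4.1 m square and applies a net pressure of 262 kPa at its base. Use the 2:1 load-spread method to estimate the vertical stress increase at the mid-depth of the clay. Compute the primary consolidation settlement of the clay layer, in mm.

S_c ≈ 163 mm

Mid-depth of clay below the ground surface: z = 2.2 + 2.8/2 = 3.6 m.
Total vertical stress at mid-clay: σ_v = 20.2×2.2 + 17.9×1.4 = 69.5 kPa.
Pore pressure: u = 9.81×(3.6 − 1.5) = 20.601 kPa.
Initial effective stress: σ'_0 = σ_v − u = 69.5 − 20.601 = 48.899 kPa.
Stress increase at mid-clay by the 2:1 spreading method:
Δσ = qBL/((B+z)(L+z)) = 262×4.1×4.1/((4.1+3.6)(4.1+3.6)) = 74.283 kPa
Final effective stress: σ'_f = σ'_0 + Δσ = 48.899 + 74.283 = 123.18 kPa.
Normally consolidated clay, so the full stress increment lies on the virgin compression line:
S_c = C_c·H/(1+e₀)·log₁₀(σ'_f/σ'_0) = 0.33×2.8/(1+1.27)×log₁₀(123.18/48.899)
    = 0.40705 × 0.40124 = 0.1633 m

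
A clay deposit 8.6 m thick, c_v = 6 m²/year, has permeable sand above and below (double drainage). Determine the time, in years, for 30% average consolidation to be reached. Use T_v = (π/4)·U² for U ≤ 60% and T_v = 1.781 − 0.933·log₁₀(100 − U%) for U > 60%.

Drainage path length: H_d = H/2 = 4.3 m (double drainage).
U ≤ 60%: T_v = (π/4)·U² = (π/4)×0.3² = 0.070686.
t = T_v·H_d²/c_v = 0.070686×4.3²/6 = 0.2178 years.

t ≈ 0.218 years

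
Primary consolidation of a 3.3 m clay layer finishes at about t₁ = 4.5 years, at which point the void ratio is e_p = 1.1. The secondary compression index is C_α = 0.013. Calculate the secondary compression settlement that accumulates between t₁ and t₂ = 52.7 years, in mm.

S_s ≈ 21.8 mm

Secondary compression: S_s = C_α·H/(1+e_p)·log₁₀(t₂/t₁)
S_s = 0.013×3.3/(1+1.1)×log₁₀(52.7/4.5)
    = 0.02043 × 1.069 = 0.02183 m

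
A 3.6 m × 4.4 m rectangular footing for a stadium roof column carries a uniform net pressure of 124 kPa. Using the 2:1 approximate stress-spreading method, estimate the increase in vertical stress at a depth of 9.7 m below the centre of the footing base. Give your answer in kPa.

By the 2:1 method the load spreads at 1 horizontal : 2 vertical, so at depth z the loaded area has grown by z in each plan dimension:
Δσ = qBL/((B+z)(L+z)) = 124×3.6×4.4/((3.6+9.7)(4.4+9.7)) = 10.474 kPa

Δσ_z ≈ 10.5 kPa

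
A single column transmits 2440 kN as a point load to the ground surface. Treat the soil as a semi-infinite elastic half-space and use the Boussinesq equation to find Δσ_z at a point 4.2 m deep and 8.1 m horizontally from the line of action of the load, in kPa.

Δσ_z ≈ 1.36 kPa

Boussinesq vertical stress below a point load on an elastic half-space:
Δσ_z = 3P/(2πz²) · [1 + (r/z)²]^(−5/2)
r/z = 8.1/4.2 = 1.9286; [1+(r/z)²]^(−5/2) = 0.020667.
Δσ_z = 3×2440/(2π×4.2²) × 0.020667 = 66.044 × 0.020667 = 1.365 kPa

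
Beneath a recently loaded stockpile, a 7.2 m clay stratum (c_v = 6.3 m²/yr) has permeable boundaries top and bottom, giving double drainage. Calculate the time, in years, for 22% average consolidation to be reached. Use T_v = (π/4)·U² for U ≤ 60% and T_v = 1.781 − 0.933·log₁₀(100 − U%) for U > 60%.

Drainage path length: H_d = H/2 = 3.6 m (double drainage).
U ≤ 60%: T_v = (π/4)·U² = (π/4)×0.22² = 0.038013.
t = T_v·H_d²/c_v = 0.038013×3.6²/6.3 = 0.0782 years.

t ≈ 0.0782 years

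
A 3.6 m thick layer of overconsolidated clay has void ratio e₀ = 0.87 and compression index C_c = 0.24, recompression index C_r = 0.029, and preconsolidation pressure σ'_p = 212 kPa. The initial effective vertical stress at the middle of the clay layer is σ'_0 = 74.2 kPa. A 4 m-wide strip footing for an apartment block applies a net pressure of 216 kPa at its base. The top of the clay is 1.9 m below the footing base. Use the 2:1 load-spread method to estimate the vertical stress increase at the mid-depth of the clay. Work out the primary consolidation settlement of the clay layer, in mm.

S_c ≈ 22.3 mm

Mid-depth of clay below the footing base: z = 1.9 + 3.6/2 = 3.7 m.
Stress increase at mid-clay by the 2:1 spreading method:
Δσ = qB/(B+z) = 216×4/(4+3.7) = 112.21 kPa
Final effective stress: σ'_f = 74.2 + 112.21 = 186.41 kPa.
σ'_f = 186.41 ≤ σ'_p = 212 kPa, so the clay remains overconsolidated and only the recompression index applies:
S_c = C_r·H/(1+e₀)·log₁₀(σ'_f/σ'_0) = 0.029×3.6/1.87×log₁₀(186.41/74.2)
    = 0.055828 × 0.40007 = 0.02234 m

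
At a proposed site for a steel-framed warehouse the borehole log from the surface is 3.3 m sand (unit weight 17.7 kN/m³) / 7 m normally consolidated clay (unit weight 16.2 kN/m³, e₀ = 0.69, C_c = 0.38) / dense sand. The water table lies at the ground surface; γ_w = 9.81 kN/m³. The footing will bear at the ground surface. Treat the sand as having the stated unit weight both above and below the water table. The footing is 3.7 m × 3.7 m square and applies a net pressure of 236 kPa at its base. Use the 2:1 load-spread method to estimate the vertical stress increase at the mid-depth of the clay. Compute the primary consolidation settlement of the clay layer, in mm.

S_c ≈ 324 mm

Mid-depth of clay below the ground surface: z = 3.3 + 7/2 = 6.8 m.
Total vertical stress at mid-clay: σ_v = 17.7×3.3 + 16.2×3.5 = 115.11 kPa.
Pore pressure: u = 9.81×(6.8 − 0) = 66.708 kPa.
Initial effective stress: σ'_0 = σ_v − u = 115.11 − 66.708 = 48.402 kPa.
Stress increase at mid-clay by the 2:1 spreading method:
Δσ = qBL/((B+z)(L+z)) = 236×3.7×3.7/((3.7+6.8)(3.7+6.8)) = 29.305 kPa
Final effective stress: σ'_f = σ'_0 + Δσ = 48.402 + 29.305 = 77.707 kPa.
Normally consolidated clay, so the full stress increment lies on the virgin compression line:
S_c = C_c·H/(1+e₀)·log₁₀(σ'_f/σ'_0) = 0.38×7/(1+0.69)×log₁₀(77.707/48.402)
    = 1.574 × 0.2056 = 0.3236 m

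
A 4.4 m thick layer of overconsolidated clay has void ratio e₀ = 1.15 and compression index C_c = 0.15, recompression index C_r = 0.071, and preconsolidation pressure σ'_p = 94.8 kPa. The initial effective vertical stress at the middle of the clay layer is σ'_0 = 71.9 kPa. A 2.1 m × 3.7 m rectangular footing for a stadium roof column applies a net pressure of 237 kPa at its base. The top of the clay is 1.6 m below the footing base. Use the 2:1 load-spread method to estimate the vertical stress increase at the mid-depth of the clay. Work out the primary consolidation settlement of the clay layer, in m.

Mid-depth of clay below the footing base: z = 1.6 + 4.4/2 = 3.8 m.
Stress increase at mid-clay by the 2:1 spreading method:
Δσ = qBL/((B+z)(L+z)) = 237×2.1×3.7/((2.1+3.8)(3.7+3.8)) = 41.616 kPa
Final effective stress: σ'_f = 71.9 + 41.616 = 113.52 kPa.
σ'_f = 113.52 > σ'_p = 94.8 kPa, so the stress path crosses the preconsolidation pressure — recompression up to σ'_p, then virgin compression beyond:
S_c = H/(1+e₀)·[C_r·log₁₀(σ'_p/σ'_0) + C_c·log₁₀(σ'_f/σ'_p)]
    = 4.4/2.15 × [0.071×log₁₀(94.8/71.9) + 0.15×log₁₀(113.52/94.8)]
    = 2.0465 × [0.0085256 + 0.01174] = 0.04147 m

S_c ≈ 0.0415 m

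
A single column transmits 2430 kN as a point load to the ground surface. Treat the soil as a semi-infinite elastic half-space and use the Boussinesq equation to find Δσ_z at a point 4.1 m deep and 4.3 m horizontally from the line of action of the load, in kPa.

Boussinesq vertical stress below a point load on an elastic half-space:
Δσ_z = 3P/(2πz²) · [1 + (r/z)²]^(−5/2)
r/z = 4.3/4.1 = 1.0488; [1+(r/z)²]^(−5/2) = 0.15649.
Δσ_z = 3×2430/(2π×4.1²) × 0.15649 = 69.021 × 0.15649 = 10.8 kPa

Δσ_z ≈ 10.8 kPa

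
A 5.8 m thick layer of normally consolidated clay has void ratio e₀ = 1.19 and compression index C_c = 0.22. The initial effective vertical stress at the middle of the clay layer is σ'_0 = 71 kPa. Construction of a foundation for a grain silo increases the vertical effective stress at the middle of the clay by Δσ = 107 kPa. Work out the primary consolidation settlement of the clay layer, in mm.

Final effective stress: σ'_f = σ'_0 + Δσ = 71 + 107 = 178 kPa.
Normally consolidated clay, so the full stress increment lies on the virgin compression line:
S_c = C_c·H/(1+e₀)·log₁₀(σ'_f/σ'_0) = 0.22×5.8/(1+1.19)×log₁₀(178/71)
    = 0.58265 × 0.39916 = 0.2326 m

S_c ≈ 233 mm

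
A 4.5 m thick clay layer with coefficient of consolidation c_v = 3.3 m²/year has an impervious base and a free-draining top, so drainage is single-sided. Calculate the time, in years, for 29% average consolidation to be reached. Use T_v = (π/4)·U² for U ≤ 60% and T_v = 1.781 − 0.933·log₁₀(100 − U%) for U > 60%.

Drainage path length: H_d = H = 4.5 m (single drainage).
U ≤ 60%: T_v = (π/4)·U² = (π/4)×0.29² = 0.066052.
t = T_v·H_d²/c_v = 0.066052×4.5²/3.3 = 0.4053 years.

t ≈ 0.405 years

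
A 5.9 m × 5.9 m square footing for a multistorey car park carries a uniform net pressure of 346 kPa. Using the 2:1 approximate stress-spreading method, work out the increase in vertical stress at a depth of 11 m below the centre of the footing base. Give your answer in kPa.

By the 2:1 method the load spreads at 1 horizontal : 2 vertical, so at depth z the loaded area has grown by z in each plan dimension:
Δσ = qBL/((B+z)(L+z)) = 346×5.9×5.9/((5.9+11)(5.9+11)) = 42.17 kPa

Δσ_z ≈ 42.2 kPa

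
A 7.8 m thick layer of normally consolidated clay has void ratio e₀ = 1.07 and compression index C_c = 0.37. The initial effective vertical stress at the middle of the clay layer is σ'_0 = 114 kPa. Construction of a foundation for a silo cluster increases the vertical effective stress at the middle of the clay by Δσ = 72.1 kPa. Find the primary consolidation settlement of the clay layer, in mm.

S_c ≈ 297 mm

Final effective stress: σ'_f = σ'_0 + Δσ = 114 + 72.1 = 186.1 kPa.
Normally consolidated clay, so the full stress increment lies on the virgin compression line:
S_c = C_c·H/(1+e₀)·log₁₀(σ'_f/σ'_0) = 0.37×7.8/(1+1.07)×log₁₀(186.1/114)
    = 1.3942 × 0.21284 = 0.2967 m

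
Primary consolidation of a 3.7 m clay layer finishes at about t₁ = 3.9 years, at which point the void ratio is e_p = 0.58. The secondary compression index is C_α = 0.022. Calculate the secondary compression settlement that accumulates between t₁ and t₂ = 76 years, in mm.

Secondary compression: S_s = C_α·H/(1+e_p)·log₁₀(t₂/t₁)
S_s = 0.022×3.7/(1+0.58)×log₁₀(76/3.9)
    = 0.05152 × 1.29 = 0.06645 m

S_s ≈ 66.4 mm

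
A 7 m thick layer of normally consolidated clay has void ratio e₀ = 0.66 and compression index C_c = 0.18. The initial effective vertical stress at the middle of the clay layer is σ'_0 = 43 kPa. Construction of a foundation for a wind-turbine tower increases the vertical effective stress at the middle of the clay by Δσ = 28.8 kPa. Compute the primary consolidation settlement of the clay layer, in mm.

Final effective stress: σ'_f = σ'_0 + Δσ = 43 + 28.8 = 71.8 kPa.
Normally consolidated clay, so the full stress increment lies on the virgin compression line:
S_c = C_c·H/(1+e₀)·log₁₀(σ'_f/σ'_0) = 0.18×7/(1+0.66)×log₁₀(71.8/43)
    = 0.75904 × 0.22266 = 0.169 m

S_c ≈ 169 mm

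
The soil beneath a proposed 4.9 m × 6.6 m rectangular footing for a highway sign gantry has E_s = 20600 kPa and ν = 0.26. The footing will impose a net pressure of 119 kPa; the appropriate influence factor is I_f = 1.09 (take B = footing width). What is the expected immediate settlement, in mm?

S_e ≈ 28.8 mm

Immediate (elastic) settlement: S_e = q·B·(1−ν²)/E_s · I_f.
S_e = 119 × 4.9 × (1 − 0.26²) / 20600 × 1.09
    = 119 × 4.9 × 0.9324 / 20600 × 1.09
    = 0.02877 m = 28.77 mm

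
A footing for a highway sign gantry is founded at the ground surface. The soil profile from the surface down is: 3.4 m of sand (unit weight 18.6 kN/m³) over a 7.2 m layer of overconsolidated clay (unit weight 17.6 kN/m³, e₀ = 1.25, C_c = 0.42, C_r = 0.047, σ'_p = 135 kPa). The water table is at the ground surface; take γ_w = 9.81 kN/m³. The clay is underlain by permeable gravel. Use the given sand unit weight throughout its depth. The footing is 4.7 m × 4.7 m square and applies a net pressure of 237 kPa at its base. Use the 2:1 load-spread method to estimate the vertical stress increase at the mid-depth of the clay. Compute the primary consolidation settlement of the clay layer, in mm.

Mid-depth of clay below the ground surface: z = 3.4 + 7.2/2 = 7 m.
Total vertical stress at mid-clay: σ_v = 18.6×3.4 + 17.6×3.6 = 126.6 kPa.
Pore pressure: u = 9.81×(7 − 0) = 68.67 kPa.
Initial effective stress: σ'_0 = σ_v − u = 126.6 − 68.67 = 57.93 kPa.
Stress increase at mid-clay by the 2:1 spreading method:
Δσ = qBL/((B+z)(L+z)) = 237×4.7×4.7/((4.7+7)(4.7+7)) = 38.245 kPa
Final effective stress: σ'_f = 57.93 + 38.245 = 96.175 kPa.
σ'_f = 96.175 ≤ σ'_p = 135 kPa, so the clay remains overconsolidated and only the recompression index applies:
S_c = C_r·H/(1+e₀)·log₁₀(σ'_f/σ'_0) = 0.047×7.2/2.25×log₁₀(96.175/57.93)
    = 0.1504 × 0.22016 = 0.03311 m

S_c ≈ 33.1 mm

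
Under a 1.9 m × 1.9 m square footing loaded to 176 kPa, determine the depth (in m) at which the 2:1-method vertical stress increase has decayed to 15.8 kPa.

z ≈ 4.44 m

2:1 spreading — at depth z the loaded area has grown by z in each plan dimension:
qB²/(B+z)² = Δσ_z ⇒ z = B(√(q/Δσ_z) − 1) = 1.9×(√(176/15.8) − 1) = 4.441 m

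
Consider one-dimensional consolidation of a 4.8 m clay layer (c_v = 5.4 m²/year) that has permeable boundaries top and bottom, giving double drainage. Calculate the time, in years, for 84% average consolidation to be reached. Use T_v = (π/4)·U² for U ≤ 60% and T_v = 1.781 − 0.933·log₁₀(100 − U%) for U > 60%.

Drainage path length: H_d = H/2 = 2.4 m (double drainage).
U > 60%: T_v = 1.781 − 0.933·log₁₀(100 − 84) = 0.65756.
t = T_v·H_d²/c_v = 0.65756×2.4²/5.4 = 0.7014 years.

t ≈ 0.701 years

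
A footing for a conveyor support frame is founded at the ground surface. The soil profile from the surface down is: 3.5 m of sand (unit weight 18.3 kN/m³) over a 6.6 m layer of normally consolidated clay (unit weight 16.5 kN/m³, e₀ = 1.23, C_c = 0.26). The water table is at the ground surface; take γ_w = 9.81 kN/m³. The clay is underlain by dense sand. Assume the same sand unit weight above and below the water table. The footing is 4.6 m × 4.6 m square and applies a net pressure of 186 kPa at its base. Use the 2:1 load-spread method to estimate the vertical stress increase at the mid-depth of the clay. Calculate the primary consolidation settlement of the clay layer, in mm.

Mid-depth of clay below the ground surface: z = 3.5 + 6.6/2 = 6.8 m.
Total vertical stress at mid-clay: σ_v = 18.3×3.5 + 16.5×3.3 = 118.5 kPa.
Pore pressure: u = 9.81×(6.8 − 0) = 66.708 kPa.
Initial effective stress: σ'_0 = σ_v − u = 118.5 − 66.708 = 51.792 kPa.
Stress increase at mid-clay by the 2:1 spreading method:
Δσ = qBL/((B+z)(L+z)) = 186×4.6×4.6/((4.6+6.8)(4.6+6.8)) = 30.284 kPa
Final effective stress: σ'_f = σ'_0 + Δσ = 51.792 + 30.284 = 82.076 kPa.
Normally consolidated clay, so the full stress increment lies on the virgin compression line:
S_c = C_c·H/(1+e₀)·log₁₀(σ'_f/σ'_0) = 0.26×6.6/(1+1.23)×log₁₀(82.076/51.792)
    = 0.76951 × 0.19995 = 0.1539 m

S_c ≈ 154 mm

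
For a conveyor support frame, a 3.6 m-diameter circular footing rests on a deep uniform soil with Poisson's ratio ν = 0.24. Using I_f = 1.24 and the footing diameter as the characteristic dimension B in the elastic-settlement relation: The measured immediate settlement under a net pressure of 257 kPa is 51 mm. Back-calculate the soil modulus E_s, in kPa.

S_e = q·B·(1−ν²)/E_s · I_f  ⇒  E_s = q·B·(1−ν²)·I_f / S_e.
E_s = 257 × 3.6 × 0.9424 × 1.24 / 0.051 = 21200 kPa

E_s ≈ 21200 kPa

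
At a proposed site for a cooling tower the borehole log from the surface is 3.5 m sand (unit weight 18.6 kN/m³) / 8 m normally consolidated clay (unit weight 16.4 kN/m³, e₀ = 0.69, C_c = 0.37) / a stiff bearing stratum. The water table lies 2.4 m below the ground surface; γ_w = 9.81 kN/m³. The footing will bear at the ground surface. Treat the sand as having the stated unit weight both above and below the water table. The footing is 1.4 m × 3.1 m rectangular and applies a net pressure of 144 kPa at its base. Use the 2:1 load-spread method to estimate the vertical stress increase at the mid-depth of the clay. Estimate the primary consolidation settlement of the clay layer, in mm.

S_c ≈ 60 mm

Mid-depth of clay below the ground surface: z = 3.5 + 8/2 = 7.5 m.
Total vertical stress at mid-clay: σ_v = 18.6×3.5 + 16.4×4 = 130.7 kPa.
Pore pressure: u = 9.81×(7.5 − 2.4) = 50.031 kPa.
Initial effective stress: σ'_0 = σ_v − u = 130.7 − 50.031 = 80.669 kPa.
Stress increase at mid-clay by the 2:1 spreading method:
Δσ = qBL/((B+z)(L+z)) = 144×1.4×3.1/((1.4+7.5)(3.1+7.5)) = 6.6245 kPa
Final effective stress: σ'_f = σ'_0 + Δσ = 80.669 + 6.6245 = 87.293 kPa.
Normally consolidated clay, so the full stress increment lies on the virgin compression line:
S_c = C_c·H/(1+e₀)·log₁₀(σ'_f/σ'_0) = 0.37×8/(1+0.69)×log₁₀(87.293/80.669)
    = 1.7515 × 0.034273 = 0.06003 m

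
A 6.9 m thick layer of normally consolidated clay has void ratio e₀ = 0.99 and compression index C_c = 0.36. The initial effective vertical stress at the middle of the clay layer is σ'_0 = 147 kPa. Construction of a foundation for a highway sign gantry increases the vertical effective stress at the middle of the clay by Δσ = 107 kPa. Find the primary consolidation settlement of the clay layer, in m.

S_c ≈ 0.296 m

Final effective stress: σ'_f = σ'_0 + Δσ = 147 + 107 = 254 kPa.
Normally consolidated clay, so the full stress increment lies on the virgin compression line:
S_c = C_c·H/(1+e₀)·log₁₀(σ'_f/σ'_0) = 0.36×6.9/(1+0.99)×log₁₀(254/147)
    = 1.2482 × 0.23752 = 0.2965 m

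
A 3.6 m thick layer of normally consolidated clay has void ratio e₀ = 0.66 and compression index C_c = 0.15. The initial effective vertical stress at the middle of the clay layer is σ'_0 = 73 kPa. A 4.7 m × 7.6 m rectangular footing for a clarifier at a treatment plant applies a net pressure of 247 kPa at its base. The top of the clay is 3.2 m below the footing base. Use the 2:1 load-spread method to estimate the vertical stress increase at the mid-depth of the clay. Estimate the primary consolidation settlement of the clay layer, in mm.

S_c ≈ 97.1 mm

Mid-depth of clay below the footing base: z = 3.2 + 3.6/2 = 5 m.
Stress increase at mid-clay by the 2:1 spreading method:
Δσ = qBL/((B+z)(L+z)) = 247×4.7×7.6/((4.7+5)(7.6+5)) = 72.188 kPa
Final effective stress: σ'_f = σ'_0 + Δσ = 73 + 72.188 = 145.19 kPa.
Normally consolidated clay, so the full stress increment lies on the virgin compression line:
S_c = C_c·H/(1+e₀)·log₁₀(σ'_f/σ'_0) = 0.15×3.6/(1+0.66)×log₁₀(145.19/73)
    = 0.3253 × 0.29861 = 0.09714 m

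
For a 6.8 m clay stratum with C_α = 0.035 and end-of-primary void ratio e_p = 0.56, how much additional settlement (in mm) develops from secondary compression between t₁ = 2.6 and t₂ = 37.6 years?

S_s ≈ 177 mm

Secondary compression: S_s = C_α·H/(1+e_p)·log₁₀(t₂/t₁)
S_s = 0.035×6.8/(1+0.56)×log₁₀(37.6/2.6)
    = 0.1526 × 1.16 = 0.177 m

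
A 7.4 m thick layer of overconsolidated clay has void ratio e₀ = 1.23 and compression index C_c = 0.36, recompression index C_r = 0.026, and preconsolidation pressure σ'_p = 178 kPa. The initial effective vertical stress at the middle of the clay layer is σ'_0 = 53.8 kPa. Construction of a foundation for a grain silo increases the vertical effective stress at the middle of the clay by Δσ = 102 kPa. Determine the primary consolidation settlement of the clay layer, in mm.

Final effective stress: σ'_f = 53.8 + 102 = 155.8 kPa.
σ'_f = 155.8 ≤ σ'_p = 178 kPa, so the clay remains overconsolidated and only the recompression index applies:
S_c = C_r·H/(1+e₀)·log₁₀(σ'_f/σ'_0) = 0.026×7.4/2.23×log₁₀(155.8/53.8)
    = 0.086278 × 0.46179 = 0.03984 m

S_c ≈ 39.8 mm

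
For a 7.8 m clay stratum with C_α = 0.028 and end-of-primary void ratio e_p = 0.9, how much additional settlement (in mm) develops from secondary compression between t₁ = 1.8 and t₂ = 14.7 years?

Secondary compression: S_s = C_α·H/(1+e_p)·log₁₀(t₂/t₁)
S_s = 0.028×7.8/(1+0.9)×log₁₀(14.7/1.8)
    = 0.1149 × 0.912 = 0.1048 m

S_s ≈ 105 mm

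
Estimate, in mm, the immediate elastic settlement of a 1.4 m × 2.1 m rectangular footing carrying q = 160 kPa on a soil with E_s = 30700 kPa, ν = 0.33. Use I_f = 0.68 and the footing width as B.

S_e ≈ 4.42 mm

Immediate (elastic) settlement: S_e = q·B·(1−ν²)/E_s · I_f.
S_e = 160 × 1.4 × (1 − 0.33²) / 30700 × 0.68
    = 160 × 1.4 × 0.8911 / 30700 × 0.68
    = 0.004421 m = 4.421 mm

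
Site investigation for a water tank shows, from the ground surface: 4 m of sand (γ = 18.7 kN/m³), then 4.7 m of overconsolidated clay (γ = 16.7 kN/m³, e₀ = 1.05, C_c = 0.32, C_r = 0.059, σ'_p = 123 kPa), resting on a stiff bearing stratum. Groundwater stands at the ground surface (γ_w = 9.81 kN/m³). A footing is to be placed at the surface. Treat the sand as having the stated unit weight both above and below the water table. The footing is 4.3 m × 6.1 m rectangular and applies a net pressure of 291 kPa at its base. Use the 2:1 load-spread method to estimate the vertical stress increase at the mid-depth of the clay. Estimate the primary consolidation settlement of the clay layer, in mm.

Mid-depth of clay below the ground surface: z = 4 + 4.7/2 = 6.35 m.
Total vertical stress at mid-clay: σ_v = 18.7×4 + 16.7×2.35 = 114.04 kPa.
Pore pressure: u = 9.81×(6.35 − 0) = 62.294 kPa.
Initial effective stress: σ'_0 = σ_v − u = 114.04 − 62.294 = 51.746 kPa.
Stress increase at mid-clay by the 2:1 spreading method:
Δσ = qBL/((B+z)(L+z)) = 291×4.3×6.1/((4.3+6.35)(6.1+6.35)) = 57.567 kPa
Final effective stress: σ'_f = 51.746 + 57.567 = 109.31 kPa.
σ'_f = 109.31 ≤ σ'_p = 123 kPa, so the clay remains overconsolidated and only the recompression index applies:
S_c = C_r·H/(1+e₀)·log₁₀(σ'_f/σ'_0) = 0.059×4.7/2.05×log₁₀(109.31/51.746)
    = 0.13527 × 0.32478 = 0.04393 m

S_c ≈ 43.9 mm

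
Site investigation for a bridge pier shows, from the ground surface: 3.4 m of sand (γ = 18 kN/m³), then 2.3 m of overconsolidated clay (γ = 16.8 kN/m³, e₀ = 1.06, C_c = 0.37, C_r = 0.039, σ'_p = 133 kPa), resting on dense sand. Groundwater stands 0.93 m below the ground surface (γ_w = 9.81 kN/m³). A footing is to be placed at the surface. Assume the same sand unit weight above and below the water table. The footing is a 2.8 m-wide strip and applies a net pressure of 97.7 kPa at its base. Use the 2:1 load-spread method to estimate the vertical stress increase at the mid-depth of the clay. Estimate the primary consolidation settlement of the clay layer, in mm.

Mid-depth of clay below the ground surface: z = 3.4 + 2.3/2 = 4.55 m.
Total vertical stress at mid-clay: σ_v = 18×3.4 + 16.8×1.15 = 80.52 kPa.
Pore pressure: u = 9.81×(4.55 − 0.93) = 35.512 kPa.
Initial effective stress: σ'_0 = σ_v − u = 80.52 − 35.512 = 45.008 kPa.
Stress increase at mid-clay by the 2:1 spreading method:
Δσ = qB/(B+z) = 97.7×2.8/(2.8+4.55) = 37.219 kPa
Final effective stress: σ'_f = 45.008 + 37.219 = 82.227 kPa.
σ'_f = 82.227 ≤ σ'_p = 133 kPa, so the clay remains overconsolidated and only the recompression index applies:
S_c = C_r·H/(1+e₀)·log₁₀(σ'_f/σ'_0) = 0.039×2.3/2.06×log₁₀(82.227/45.008)
    = 0.043543 × 0.26172 = 0.0114 m

S_c ≈ 11.4 mm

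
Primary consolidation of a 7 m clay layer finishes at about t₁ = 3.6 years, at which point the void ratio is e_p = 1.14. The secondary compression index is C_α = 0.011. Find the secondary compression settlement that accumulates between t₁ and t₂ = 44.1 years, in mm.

Secondary compression: S_s = C_α·H/(1+e_p)·log₁₀(t₂/t₁)
S_s = 0.011×7/(1+1.14)×log₁₀(44.1/3.6)
    = 0.03598 × 1.088 = 0.03915 m

S_s ≈ 39.2 mm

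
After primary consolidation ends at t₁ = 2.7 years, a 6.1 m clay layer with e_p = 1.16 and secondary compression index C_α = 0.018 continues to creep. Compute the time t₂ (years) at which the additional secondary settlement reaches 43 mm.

t₂ ≈ 18.9 years

S_s = C_α·H/(1+e_p)·log₁₀(t₂/t₁) ⇒ log₁₀(t₂/t₁) = S_s·(1+e_p)/(C_α·H).
log₁₀(t₂/t₁) = 0.043 × (1+1.16) / (0.018×6.1) = 0.8459
t₂ = t₁ × 10^0.8459 = 2.7 × 7.013 = 18.94 years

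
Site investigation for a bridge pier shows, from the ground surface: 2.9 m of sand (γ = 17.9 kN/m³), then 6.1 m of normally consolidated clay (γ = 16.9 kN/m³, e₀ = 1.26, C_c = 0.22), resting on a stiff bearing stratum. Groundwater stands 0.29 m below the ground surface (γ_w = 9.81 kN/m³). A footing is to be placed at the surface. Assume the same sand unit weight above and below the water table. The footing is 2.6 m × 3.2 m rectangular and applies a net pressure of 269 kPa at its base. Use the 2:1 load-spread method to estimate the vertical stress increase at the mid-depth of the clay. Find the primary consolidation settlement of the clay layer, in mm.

S_c ≈ 121 mm

Mid-depth of clay below the ground surface: z = 2.9 + 6.1/2 = 5.95 m.
Total vertical stress at mid-clay: σ_v = 17.9×2.9 + 16.9×3.05 = 103.45 kPa.
Pore pressure: u = 9.81×(5.95 − 0.29) = 55.525 kPa.
Initial effective stress: σ'_0 = σ_v − u = 103.45 − 55.525 = 47.925 kPa.
Stress increase at mid-clay by the 2:1 spreading method:
Δσ = qBL/((B+z)(L+z)) = 269×2.6×3.2/((2.6+5.95)(3.2+5.95)) = 28.608 kPa
Final effective stress: σ'_f = σ'_0 + Δσ = 47.925 + 28.608 = 76.533 kPa.
Normally consolidated clay, so the full stress increment lies on the virgin compression line:
S_c = C_c·H/(1+e₀)·log₁₀(σ'_f/σ'_0) = 0.22×6.1/(1+1.26)×log₁₀(76.533/47.925)
    = 0.59381 × 0.20329 = 0.1207 m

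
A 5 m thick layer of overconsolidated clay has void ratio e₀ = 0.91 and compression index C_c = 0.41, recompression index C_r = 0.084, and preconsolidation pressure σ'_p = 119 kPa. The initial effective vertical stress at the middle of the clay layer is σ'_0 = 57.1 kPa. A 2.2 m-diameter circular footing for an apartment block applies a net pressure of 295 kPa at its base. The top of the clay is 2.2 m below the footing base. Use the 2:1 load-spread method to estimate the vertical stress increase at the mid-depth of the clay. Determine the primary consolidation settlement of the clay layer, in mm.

Mid-depth of clay below the footing base: z = 2.2 + 5/2 = 4.7 m.
Stress increase at mid-clay by the 2:1 spreading method:
Δσ ≈ qD²/(D+z)² = 295×2.2²/(2.2+4.7)² = 29.989 kPa
Final effective stress: σ'_f = 57.1 + 29.989 = 87.089 kPa.
σ'_f = 87.089 ≤ σ'_p = 119 kPa, so the clay remains overconsolidated and only the recompression index applies:
S_c = C_r·H/(1+e₀)·log₁₀(σ'_f/σ'_0) = 0.084×5/1.91×log₁₀(87.089/57.1)
    = 0.2199 × 0.18333 = 0.04031 m

S_c ≈ 40.3 mm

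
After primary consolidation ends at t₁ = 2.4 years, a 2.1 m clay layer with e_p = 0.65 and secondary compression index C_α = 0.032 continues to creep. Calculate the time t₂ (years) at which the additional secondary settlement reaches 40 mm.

S_s = C_α·H/(1+e_p)·log₁₀(t₂/t₁) ⇒ log₁₀(t₂/t₁) = S_s·(1+e_p)/(C_α·H).
log₁₀(t₂/t₁) = 0.04 × (1+0.65) / (0.032×2.1) = 0.9821
t₂ = t₁ × 10^0.9821 = 2.4 × 9.597 = 23.03 years

t₂ ≈ 23 years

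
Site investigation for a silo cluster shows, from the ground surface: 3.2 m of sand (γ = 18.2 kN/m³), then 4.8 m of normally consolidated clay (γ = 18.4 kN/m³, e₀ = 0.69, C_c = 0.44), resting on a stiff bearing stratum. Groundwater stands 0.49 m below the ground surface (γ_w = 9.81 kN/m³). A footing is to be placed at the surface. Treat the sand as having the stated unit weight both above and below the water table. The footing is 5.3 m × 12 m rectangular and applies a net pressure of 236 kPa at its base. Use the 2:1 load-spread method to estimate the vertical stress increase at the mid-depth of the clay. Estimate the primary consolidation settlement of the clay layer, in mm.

S_c ≈ 497 mm

Mid-depth of clay below the ground surface: z = 3.2 + 4.8/2 = 5.6 m.
Total vertical stress at mid-clay: σ_v = 18.2×3.2 + 18.4×2.4 = 102.4 kPa.
Pore pressure: u = 9.81×(5.6 − 0.49) = 50.129 kPa.
Initial effective stress: σ'_0 = σ_v − u = 102.4 − 50.129 = 52.271 kPa.
Stress increase at mid-clay by the 2:1 spreading method:
Δσ = qBL/((B+z)(L+z)) = 236×5.3×12/((5.3+5.6)(12+5.6)) = 78.24 kPa
Final effective stress: σ'_f = σ'_0 + Δσ = 52.271 + 78.24 = 130.51 kPa.
Normally consolidated clay, so the full stress increment lies on the virgin compression line:
S_c = C_c·H/(1+e₀)·log₁₀(σ'_f/σ'_0) = 0.44×4.8/(1+0.69)×log₁₀(130.51/52.271)
    = 1.2497 × 0.39738 = 0.4966 m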